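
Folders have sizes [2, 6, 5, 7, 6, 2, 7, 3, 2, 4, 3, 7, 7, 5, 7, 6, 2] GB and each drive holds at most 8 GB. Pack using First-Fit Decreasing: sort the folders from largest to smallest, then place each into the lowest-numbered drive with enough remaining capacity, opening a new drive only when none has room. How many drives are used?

11 drives

Sorted descending: 7, 7, 7, 7, 7, 6, 6, 6, 5, 5, 4, 3, 3, 2, 2, 2, 2.
drive 1: place 7 GB, 1 GB left
drive 2: place 7 GB, 1 GB left
drive 3: place 7 GB, 1 GB left
drive 4: place 7 GB, 1 GB left
drive 5: place 7 GB, 1 GB left
drive 6: place 6 GB, 2 GB left
drive 7: place 6 GB, 2 GB left
drive 8: place 6 GB, 2 GB left
drive 9: place 5 GB, 3 GB left
drive 10: place 5 GB, 3 GB left
drive 11: place 4 GB, 4 GB left
drive 9: place 3 GB, 0 GB left
drive 10: place 3 GB, 0 GB left
drive 6: place 2 GB, 0 GB left
drive 7: place 2 GB, 0 GB left
drive 8: place 2 GB, 0 GB left
drive 11: place 2 GB, 2 GB left
Final drives: [7] [7] [7] [7] [7] [6,2] [6,2] [6,2] [5,3] [5,3] [4,2].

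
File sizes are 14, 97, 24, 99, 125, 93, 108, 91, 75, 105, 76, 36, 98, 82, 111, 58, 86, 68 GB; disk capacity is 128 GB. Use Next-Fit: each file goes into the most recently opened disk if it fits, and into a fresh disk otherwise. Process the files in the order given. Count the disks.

15 disks

14 GB → disk 1 (remaining 114 GB)
97 GB → disk 1 (remaining 17 GB)
24 GB → disk 2 (remaining 104 GB)
99 GB → disk 2 (remaining 5 GB)
125 GB → disk 3 (remaining 3 GB)
93 GB → disk 4 (remaining 35 GB)
108 GB → disk 5 (remaining 20 GB)
91 GB → disk 6 (remaining 37 GB)
75 GB → disk 7 (remaining 53 GB)
105 GB → disk 8 (remaining 23 GB)
76 GB → disk 9 (remaining 52 GB)
36 GB → disk 9 (remaining 16 GB)
98 GB → disk 10 (remaining 30 GB)
82 GB → disk 11 (remaining 46 GB)
111 GB → disk 12 (remaining 17 GB)
58 GB → disk 13 (remaining 70 GB)
86 GB → disk 14 (remaining 42 GB)
68 GB → disk 15 (remaining 60 GB)
Final disks: [14,97] [24,99] [125] [93] [108] [91] [75] [105] [76,36] [98] [82] [111] [58] [86] [68].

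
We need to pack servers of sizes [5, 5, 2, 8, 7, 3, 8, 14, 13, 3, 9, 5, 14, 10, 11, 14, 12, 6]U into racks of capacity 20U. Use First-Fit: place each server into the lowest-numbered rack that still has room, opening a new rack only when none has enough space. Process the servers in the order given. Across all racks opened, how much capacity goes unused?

31

Put 5U in rack 1; 15U remain.
Put 5U in rack 1; 10U remain.
Put 2U in rack 1; 8U remain.
Put 8U in rack 1; 0U remain.
Put 7U in rack 2; 13U remain.
Put 3U in rack 2; 10U remain.
Put 8U in rack 2; 2U remain.
Put 14U in rack 3; 6U remain.
Put 13U in rack 4; 7U remain.
Put 3U in rack 3; 3U remain.
Put 9U in rack 5; 11U remain.
Put 5U in rack 4; 2U remain.
Put 14U in rack 6; 6U remain.
Put 10U in rack 5; 1U remain.
Put 11U in rack 7; 9U remain.
Put 14U in rack 8; 6U remain.
Put 12U in rack 9; 8U remain.
Put 6U in rack 6; 0U remain.
9 racks × 20U = 180U; used 149U; unused 31U.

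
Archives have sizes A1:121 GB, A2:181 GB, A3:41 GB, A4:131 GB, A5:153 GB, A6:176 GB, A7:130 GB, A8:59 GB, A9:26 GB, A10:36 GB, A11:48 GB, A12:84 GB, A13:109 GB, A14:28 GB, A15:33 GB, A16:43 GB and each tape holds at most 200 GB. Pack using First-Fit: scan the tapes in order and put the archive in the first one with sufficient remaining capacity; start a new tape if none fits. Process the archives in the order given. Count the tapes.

8

tape 1: place A1 (121 GB), 79 GB left
tape 2: place A2 (181 GB), 19 GB left
tape 1: place A3 (41 GB), 38 GB left
tape 3: place A4 (131 GB), 69 GB left
tape 4: place A5 (153 GB), 47 GB left
tape 5: place A6 (176 GB), 24 GB left
tape 6: place A7 (130 GB), 70 GB left
tape 3: place A8 (59 GB), 10 GB left
tape 1: place A9 (26 GB), 12 GB left
tape 4: place A10 (36 GB), 11 GB left
tape 6: place A11 (48 GB), 22 GB left
tape 7: place A12 (84 GB), 116 GB left
tape 7: place A13 (109 GB), 7 GB left
tape 8: place A14 (28 GB), 172 GB left
tape 8: place A15 (33 GB), 139 GB left
tape 8: place A16 (43 GB), 96 GB left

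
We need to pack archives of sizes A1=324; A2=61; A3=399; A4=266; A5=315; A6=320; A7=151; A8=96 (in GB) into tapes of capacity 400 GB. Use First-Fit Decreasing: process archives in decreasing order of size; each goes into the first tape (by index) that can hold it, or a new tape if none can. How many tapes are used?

6

Sorted descending: 399, 324, 320, 315, 266, 151, 96, 61.
Put 399 GB in tape 1; 1 GB remain.
Put 324 GB in tape 2; 76 GB remain.
Put 320 GB in tape 3; 80 GB remain.
Put 315 GB in tape 4; 85 GB remain.
Put 266 GB in tape 5; 134 GB remain.
Put 151 GB in tape 6; 249 GB remain.
Put 96 GB in tape 5; 38 GB remain.
Put 61 GB in tape 2; 15 GB remain.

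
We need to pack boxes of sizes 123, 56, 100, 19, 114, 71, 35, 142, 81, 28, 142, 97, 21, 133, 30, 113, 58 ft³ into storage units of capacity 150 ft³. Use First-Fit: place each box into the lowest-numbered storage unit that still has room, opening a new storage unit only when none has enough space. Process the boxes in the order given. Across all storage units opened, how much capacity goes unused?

Put 123 ft³ in storage unit 1; 27 ft³ remain.
Put 56 ft³ in storage unit 2; 94 ft³ remain.
Put 100 ft³ in storage unit 3; 50 ft³ remain.
Put 19 ft³ in storage unit 1; 8 ft³ remain.
Put 114 ft³ in storage unit 4; 36 ft³ remain.
Put 71 ft³ in storage unit 2; 23 ft³ remain.
Put 35 ft³ in storage unit 3; 15 ft³ remain.
Put 142 ft³ in storage unit 5; 8 ft³ remain.
Put 81 ft³ in storage unit 6; 69 ft³ remain.
Put 28 ft³ in storage unit 4; 8 ft³ remain.
Put 142 ft³ in storage unit 7; 8 ft³ remain.
Put 97 ft³ in storage unit 8; 53 ft³ remain.
Put 21 ft³ in storage unit 2; 2 ft³ remain.
Put 133 ft³ in storage unit 9; 17 ft³ remain.
Put 30 ft³ in storage unit 6; 39 ft³ remain.
Put 113 ft³ in storage unit 10; 37 ft³ remain.
Put 58 ft³ in storage unit 11; 92 ft³ remain.
11 storage units × 150 ft³ = 1650 ft³; used 1363 ft³; unused 287 ft³.

287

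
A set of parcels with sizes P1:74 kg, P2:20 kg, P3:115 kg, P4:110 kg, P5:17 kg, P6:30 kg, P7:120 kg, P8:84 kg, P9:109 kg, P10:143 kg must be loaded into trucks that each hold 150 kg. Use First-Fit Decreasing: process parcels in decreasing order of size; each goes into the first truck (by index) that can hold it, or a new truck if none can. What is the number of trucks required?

7 trucks

Sorted descending: 143, 120, 115, 110, 109, 84, 74, 30, 20, 17.
143 kg → truck 1 (remaining 7 kg)
120 kg → truck 2 (remaining 30 kg)
115 kg → truck 3 (remaining 35 kg)
110 kg → truck 4 (remaining 40 kg)
109 kg → truck 5 (remaining 41 kg)
84 kg → truck 6 (remaining 66 kg)
74 kg → truck 7 (remaining 76 kg)
30 kg → truck 2 (remaining 0 kg)
20 kg → truck 3 (remaining 15 kg)
17 kg → truck 4 (remaining 23 kg)
Final trucks: [143] [120,30] [115,20] [110,17] [109] [84] [74].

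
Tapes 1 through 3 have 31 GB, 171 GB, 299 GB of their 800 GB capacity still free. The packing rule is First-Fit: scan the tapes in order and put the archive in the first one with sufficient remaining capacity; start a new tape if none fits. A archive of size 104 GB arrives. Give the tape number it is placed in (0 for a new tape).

2

Tapes with room: tape 2 (171 GB), tape 3 (299 GB).
The first with room is tape 2.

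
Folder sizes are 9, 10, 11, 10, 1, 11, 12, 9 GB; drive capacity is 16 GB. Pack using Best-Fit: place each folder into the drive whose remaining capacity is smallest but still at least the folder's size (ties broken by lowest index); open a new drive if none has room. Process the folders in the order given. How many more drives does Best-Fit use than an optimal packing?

Best-Fit: [9] [10] [11,1] [10] [11] [12] [9] → 7 drives.
7 folders exceed 8 GB (half the capacity), and no two of those can share a drive, so at least 7 drives are needed.
So 7 is already optimal.

0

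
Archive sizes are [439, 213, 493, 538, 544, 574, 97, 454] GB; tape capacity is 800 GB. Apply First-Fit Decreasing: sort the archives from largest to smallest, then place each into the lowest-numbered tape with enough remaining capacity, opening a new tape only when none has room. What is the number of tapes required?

6

Sorted descending: 574, 544, 538, 493, 454, 439, 213, 97.
574 GB → tape 1 (remaining 226 GB)
544 GB → tape 2 (remaining 256 GB)
538 GB → tape 3 (remaining 262 GB)
493 GB → tape 4 (remaining 307 GB)
454 GB → tape 5 (remaining 346 GB)
439 GB → tape 6 (remaining 361 GB)
213 GB → tape 1 (remaining 13 GB)
97 GB → tape 2 (remaining 159 GB)
Final tapes: [574,213] [544,97] [538] [493] [454] [439].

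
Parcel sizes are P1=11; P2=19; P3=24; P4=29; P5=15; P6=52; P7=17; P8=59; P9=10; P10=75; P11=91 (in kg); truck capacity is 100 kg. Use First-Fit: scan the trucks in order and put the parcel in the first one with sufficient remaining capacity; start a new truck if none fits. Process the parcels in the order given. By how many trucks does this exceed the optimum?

0

First-Fit: [11,19,24,29,15] [52,17,10] [59] [75] [91] → 5 trucks.
Total size 402 kg; any packing needs at least ⌈402/100⌉ = 5 trucks.
So 5 is already optimal.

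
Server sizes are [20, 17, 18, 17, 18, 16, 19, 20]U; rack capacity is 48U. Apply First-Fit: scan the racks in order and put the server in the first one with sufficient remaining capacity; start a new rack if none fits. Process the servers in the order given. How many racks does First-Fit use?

4

Put 20U in rack 1; 28U remain.
Put 17U in rack 1; 11U remain.
Put 18U in rack 2; 30U remain.
Put 17U in rack 2; 13U remain.
Put 18U in rack 3; 30U remain.
Put 16U in rack 3; 14U remain.
Put 19U in rack 4; 29U remain.
Put 20U in rack 4; 9U remain.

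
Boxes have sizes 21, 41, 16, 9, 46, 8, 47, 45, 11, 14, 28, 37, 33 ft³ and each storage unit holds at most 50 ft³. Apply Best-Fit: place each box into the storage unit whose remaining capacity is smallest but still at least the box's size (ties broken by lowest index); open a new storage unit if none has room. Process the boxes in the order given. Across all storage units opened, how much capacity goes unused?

94

Put 21 ft³ in storage unit 1; 29 ft³ remain.
Put 41 ft³ in storage unit 2; 9 ft³ remain.
Put 16 ft³ in storage unit 1; 13 ft³ remain.
Put 9 ft³ in storage unit 2; 0 ft³ remain.
Put 46 ft³ in storage unit 3; 4 ft³ remain.
Put 8 ft³ in storage unit 1; 5 ft³ remain.
Put 47 ft³ in storage unit 4; 3 ft³ remain.
Put 45 ft³ in storage unit 5; 5 ft³ remain.
Put 11 ft³ in storage unit 6; 39 ft³ remain.
Put 14 ft³ in storage unit 6; 25 ft³ remain.
Put 28 ft³ in storage unit 7; 22 ft³ remain.
Put 37 ft³ in storage unit 8; 13 ft³ remain.
Put 33 ft³ in storage unit 9; 17 ft³ remain.
9 storage units × 50 ft³ = 450 ft³; used 356 ft³; unused 94 ft³.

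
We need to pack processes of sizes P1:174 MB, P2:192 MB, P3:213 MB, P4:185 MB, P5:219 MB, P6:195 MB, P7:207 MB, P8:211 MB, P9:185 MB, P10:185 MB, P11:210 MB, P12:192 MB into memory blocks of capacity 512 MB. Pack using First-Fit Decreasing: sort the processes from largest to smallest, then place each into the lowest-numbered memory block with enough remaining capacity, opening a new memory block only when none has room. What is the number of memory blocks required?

Sorted descending: 219, 213, 211, 210, 207, 195, 192, 192, 185, 185, 185, 174.
Put 219 MB in memory block 1; 293 MB remain.
Put 213 MB in memory block 1; 80 MB remain.
Put 211 MB in memory block 2; 301 MB remain.
Put 210 MB in memory block 2; 91 MB remain.
Put 207 MB in memory block 3; 305 MB remain.
Put 195 MB in memory block 3; 110 MB remain.
Put 192 MB in memory block 4; 320 MB remain.
Put 192 MB in memory block 4; 128 MB remain.
Put 185 MB in memory block 5; 327 MB remain.
Put 185 MB in memory block 5; 142 MB remain.
Put 185 MB in memory block 6; 327 MB remain.
Put 174 MB in memory block 6; 153 MB remain.
Final memory blocks: [219,213] [211,210] [207,195] [192,192] [185,185] [185,174].

6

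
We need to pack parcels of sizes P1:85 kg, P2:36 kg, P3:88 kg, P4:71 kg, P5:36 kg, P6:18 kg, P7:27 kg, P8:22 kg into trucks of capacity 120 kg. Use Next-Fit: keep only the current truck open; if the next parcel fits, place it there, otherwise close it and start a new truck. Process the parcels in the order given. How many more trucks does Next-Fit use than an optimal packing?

Next-Fit: [85] [36] [88] [71,36] [18,27,22] → 5 trucks.
Total size 383 kg; any packing needs at least ⌈383/120⌉ = 4 trucks.
An optimal packing achieves that bound: [88,27] [85,22] [71,36] [36,18] → 4 trucks.
Excess: 5 − 4 = 1.

1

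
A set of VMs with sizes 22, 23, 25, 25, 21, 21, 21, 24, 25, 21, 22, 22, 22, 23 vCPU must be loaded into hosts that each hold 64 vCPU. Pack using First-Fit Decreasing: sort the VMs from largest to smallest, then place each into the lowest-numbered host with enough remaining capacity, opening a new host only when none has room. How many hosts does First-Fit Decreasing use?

7 hosts

Sorted descending: 25, 25, 25, 24, 23, 23, 22, 22, 22, 22, 21, 21, 21, 21.
host 1: place 25 vCPU, 39 vCPU left
host 1: place 25 vCPU, 14 vCPU left
host 2: place 25 vCPU, 39 vCPU left
host 2: place 24 vCPU, 15 vCPU left
host 3: place 23 vCPU, 41 vCPU left
host 3: place 23 vCPU, 18 vCPU left
host 4: place 22 vCPU, 42 vCPU left
host 4: place 22 vCPU, 20 vCPU left
host 5: place 22 vCPU, 42 vCPU left
host 5: place 22 vCPU, 20 vCPU left
host 6: place 21 vCPU, 43 vCPU left
host 6: place 21 vCPU, 22 vCPU left
host 6: place 21 vCPU, 1 vCPU left
host 7: place 21 vCPU, 43 vCPU left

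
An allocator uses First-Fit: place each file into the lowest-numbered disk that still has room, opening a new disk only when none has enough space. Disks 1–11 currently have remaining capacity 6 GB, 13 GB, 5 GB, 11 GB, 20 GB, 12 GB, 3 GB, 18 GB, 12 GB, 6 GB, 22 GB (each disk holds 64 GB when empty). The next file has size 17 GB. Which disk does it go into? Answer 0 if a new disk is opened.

Disks with room: disk 5 (20 GB), disk 8 (18 GB), disk 11 (22 GB).
The first with room is disk 5.

5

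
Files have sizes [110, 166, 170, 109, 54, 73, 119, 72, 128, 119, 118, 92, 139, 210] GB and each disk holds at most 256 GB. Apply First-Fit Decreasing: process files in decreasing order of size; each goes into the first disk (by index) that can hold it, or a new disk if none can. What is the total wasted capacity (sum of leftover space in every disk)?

113

Sorted descending: 210, 170, 166, 139, 128, 119, 119, 118, 110, 109, 92, 73, 72, 54.
Put 210 GB in disk 1; 46 GB remain.
Put 170 GB in disk 2; 86 GB remain.
Put 166 GB in disk 3; 90 GB remain.
Put 139 GB in disk 4; 117 GB remain.
Put 128 GB in disk 5; 128 GB remain.
Put 119 GB in disk 5; 9 GB remain.
Put 119 GB in disk 6; 137 GB remain.
Put 118 GB in disk 6; 19 GB remain.
Put 110 GB in disk 4; 7 GB remain.
Put 109 GB in disk 7; 147 GB remain.
Put 92 GB in disk 7; 55 GB remain.
Put 73 GB in disk 2; 13 GB remain.
Put 72 GB in disk 3; 18 GB remain.
Put 54 GB in disk 7; 1 GB remain.
7 disks × 256 GB = 1792 GB; used 1679 GB; unused 113 GB.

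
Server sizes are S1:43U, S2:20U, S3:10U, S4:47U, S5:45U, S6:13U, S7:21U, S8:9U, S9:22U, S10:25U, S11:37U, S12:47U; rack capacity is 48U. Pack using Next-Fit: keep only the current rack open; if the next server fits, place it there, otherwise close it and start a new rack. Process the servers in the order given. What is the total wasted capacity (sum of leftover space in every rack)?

45

rack 1: place S1 (43U), 5U left
rack 2: place S2 (20U), 28U left
rack 2: place S3 (10U), 18U left
rack 3: place S4 (47U), 1U left
rack 4: place S5 (45U), 3U left
rack 5: place S6 (13U), 35U left
rack 5: place S7 (21U), 14U left
rack 5: place S8 (9U), 5U left
rack 6: place S9 (22U), 26U left
rack 6: place S10 (25U), 1U left
rack 7: place S11 (37U), 11U left
rack 8: place S12 (47U), 1U left
8 racks × 48U = 384U; used 339U; unused 45U.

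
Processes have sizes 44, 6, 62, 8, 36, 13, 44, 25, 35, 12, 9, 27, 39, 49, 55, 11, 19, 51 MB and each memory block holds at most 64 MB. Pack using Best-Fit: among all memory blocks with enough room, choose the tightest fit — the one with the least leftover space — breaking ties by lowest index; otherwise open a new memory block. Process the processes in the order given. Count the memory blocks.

Put 44 MB in memory block 1; 20 MB remain.
Put 6 MB in memory block 1; 14 MB remain.
Put 62 MB in memory block 2; 2 MB remain.
Put 8 MB in memory block 1; 6 MB remain.
Put 36 MB in memory block 3; 28 MB remain.
Put 13 MB in memory block 3; 15 MB remain.
Put 44 MB in memory block 4; 20 MB remain.
Put 25 MB in memory block 5; 39 MB remain.
Put 35 MB in memory block 5; 4 MB remain.
Put 12 MB in memory block 3; 3 MB remain.
Put 9 MB in memory block 4; 11 MB remain.
Put 27 MB in memory block 6; 37 MB remain.
Put 39 MB in memory block 7; 25 MB remain.
Put 49 MB in memory block 8; 15 MB remain.
Put 55 MB in memory block 9; 9 MB remain.
Put 11 MB in memory block 4; 0 MB remain.
Put 19 MB in memory block 7; 6 MB remain.
Put 51 MB in memory block 10; 13 MB remain.

10 memory blocks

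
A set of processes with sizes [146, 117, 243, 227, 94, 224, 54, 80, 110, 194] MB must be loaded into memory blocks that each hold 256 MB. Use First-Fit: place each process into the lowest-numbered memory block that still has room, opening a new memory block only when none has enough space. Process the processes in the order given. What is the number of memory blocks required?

7 memory blocks

146 MB → memory block 1 (remaining 110 MB)
117 MB → memory block 2 (remaining 139 MB)
243 MB → memory block 3 (remaining 13 MB)
227 MB → memory block 4 (remaining 29 MB)
94 MB → memory block 1 (remaining 16 MB)
224 MB → memory block 5 (remaining 32 MB)
54 MB → memory block 2 (remaining 85 MB)
80 MB → memory block 2 (remaining 5 MB)
110 MB → memory block 6 (remaining 146 MB)
194 MB → memory block 7 (remaining 62 MB)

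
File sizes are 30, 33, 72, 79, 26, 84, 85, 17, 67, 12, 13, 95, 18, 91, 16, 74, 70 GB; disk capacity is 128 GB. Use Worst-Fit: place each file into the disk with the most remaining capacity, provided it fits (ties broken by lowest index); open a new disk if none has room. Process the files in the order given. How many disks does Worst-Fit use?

disk 1: place 30 GB, 98 GB left
disk 1: place 33 GB, 65 GB left
disk 2: place 72 GB, 56 GB left
disk 3: place 79 GB, 49 GB left
disk 1: place 26 GB, 39 GB left
disk 4: place 84 GB, 44 GB left
disk 5: place 85 GB, 43 GB left
disk 2: place 17 GB, 39 GB left
disk 6: place 67 GB, 61 GB left
disk 6: place 12 GB, 49 GB left
disk 3: place 13 GB, 36 GB left
disk 7: place 95 GB, 33 GB left
disk 6: place 18 GB, 31 GB left
disk 8: place 91 GB, 37 GB left
disk 4: place 16 GB, 28 GB left
disk 9: place 74 GB, 54 GB left
disk 10: place 70 GB, 58 GB left

10 disks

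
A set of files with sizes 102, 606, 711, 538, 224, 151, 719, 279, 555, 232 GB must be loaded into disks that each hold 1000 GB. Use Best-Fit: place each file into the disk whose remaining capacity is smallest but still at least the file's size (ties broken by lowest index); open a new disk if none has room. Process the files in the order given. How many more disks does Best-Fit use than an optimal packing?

Best-Fit: [102,606,151] [711,224] [538] [719,279] [555,232] → 5 disks.
Total size 4117 GB; any packing needs at least ⌈4117/1000⌉ = 5 disks.
So 5 is already optimal.

0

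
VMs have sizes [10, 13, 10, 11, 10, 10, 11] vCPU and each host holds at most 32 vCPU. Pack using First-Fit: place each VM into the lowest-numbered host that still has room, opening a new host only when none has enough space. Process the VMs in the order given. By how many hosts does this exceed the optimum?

0

First-Fit: [10,13] [10,11,10] [10,11] → 3 hosts.
Total size 75 vCPU; any packing needs at least ⌈75/32⌉ = 3 hosts.
So 3 is already optimal.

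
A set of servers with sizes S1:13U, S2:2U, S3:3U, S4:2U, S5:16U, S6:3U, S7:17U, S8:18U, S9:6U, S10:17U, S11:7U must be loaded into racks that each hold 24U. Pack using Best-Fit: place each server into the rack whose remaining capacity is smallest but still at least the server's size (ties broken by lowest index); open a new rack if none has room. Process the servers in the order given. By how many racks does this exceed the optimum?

Best-Fit: [13,2,3,2,3] [16] [17,7] [18,6] [17] → 5 racks.
Total size 104U; any packing needs at least ⌈104/24⌉ = 5 racks.
So 5 is already optimal.

0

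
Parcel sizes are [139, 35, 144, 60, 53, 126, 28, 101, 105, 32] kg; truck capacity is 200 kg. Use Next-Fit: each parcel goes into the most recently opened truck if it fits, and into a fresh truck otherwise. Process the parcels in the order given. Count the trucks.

truck 1: place 139 kg, 61 kg left
truck 1: place 35 kg, 26 kg left
truck 2: place 144 kg, 56 kg left
truck 3: place 60 kg, 140 kg left
truck 3: place 53 kg, 87 kg left
truck 4: place 126 kg, 74 kg left
truck 4: place 28 kg, 46 kg left
truck 5: place 101 kg, 99 kg left
truck 6: place 105 kg, 95 kg left
truck 6: place 32 kg, 63 kg left

6 trucks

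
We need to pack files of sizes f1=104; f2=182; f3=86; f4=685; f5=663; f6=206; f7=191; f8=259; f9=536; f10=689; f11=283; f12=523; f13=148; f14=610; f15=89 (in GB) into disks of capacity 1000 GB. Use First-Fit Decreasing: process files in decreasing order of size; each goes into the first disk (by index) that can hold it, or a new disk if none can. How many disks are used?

6 disks

Sorted descending: 689, 685, 663, 610, 536, 523, 283, 259, 206, 191, 182, 148, 104, 89, 86.
disk 1: place 689 GB, 311 GB left
disk 2: place 685 GB, 315 GB left
disk 3: place 663 GB, 337 GB left
disk 4: place 610 GB, 390 GB left
disk 5: place 536 GB, 464 GB left
disk 6: place 523 GB, 477 GB left
disk 1: place 283 GB, 28 GB left
disk 2: place 259 GB, 56 GB left
disk 3: place 206 GB, 131 GB left
disk 4: place 191 GB, 199 GB left
disk 4: place 182 GB, 17 GB left
disk 5: place 148 GB, 316 GB left
disk 3: place 104 GB, 27 GB left
disk 5: place 89 GB, 227 GB left
disk 5: place 86 GB, 141 GB left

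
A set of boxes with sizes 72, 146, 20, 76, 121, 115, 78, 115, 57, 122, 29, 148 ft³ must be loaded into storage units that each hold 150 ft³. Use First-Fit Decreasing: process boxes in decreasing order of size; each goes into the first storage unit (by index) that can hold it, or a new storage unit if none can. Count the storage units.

8

Sorted descending: 148, 146, 122, 121, 115, 115, 78, 76, 72, 57, 29, 20.
148 ft³ → storage unit 1 (remaining 2 ft³)
146 ft³ → storage unit 2 (remaining 4 ft³)
122 ft³ → storage unit 3 (remaining 28 ft³)
121 ft³ → storage unit 4 (remaining 29 ft³)
115 ft³ → storage unit 5 (remaining 35 ft³)
115 ft³ → storage unit 6 (remaining 35 ft³)
78 ft³ → storage unit 7 (remaining 72 ft³)
76 ft³ → storage unit 8 (remaining 74 ft³)
72 ft³ → storage unit 7 (remaining 0 ft³)
57 ft³ → storage unit 8 (remaining 17 ft³)
29 ft³ → storage unit 4 (remaining 0 ft³)
20 ft³ → storage unit 3 (remaining 8 ft³)
Final storage units: [148] [146] [122,20] [121,29] [115] [115] [78,72] [76,57].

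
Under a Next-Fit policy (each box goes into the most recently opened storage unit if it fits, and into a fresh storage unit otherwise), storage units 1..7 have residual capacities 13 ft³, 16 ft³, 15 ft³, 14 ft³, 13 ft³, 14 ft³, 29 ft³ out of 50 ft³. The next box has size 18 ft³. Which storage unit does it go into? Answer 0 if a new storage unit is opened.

7

Next-Fit only looks at storage unit 7, which has 29 ft³ free.
18 ft³ fits there.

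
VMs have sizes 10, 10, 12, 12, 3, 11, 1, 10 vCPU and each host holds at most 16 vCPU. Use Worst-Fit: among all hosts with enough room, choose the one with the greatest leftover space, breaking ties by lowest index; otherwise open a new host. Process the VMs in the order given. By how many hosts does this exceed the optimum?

0

Worst-Fit: [10,3] [10,1] [12] [12] [11] [10] → 6 hosts.
6 VMs exceed 8 vCPU (half the capacity), and no two of those can share a host, so at least 6 hosts are needed.
So 6 is already optimal.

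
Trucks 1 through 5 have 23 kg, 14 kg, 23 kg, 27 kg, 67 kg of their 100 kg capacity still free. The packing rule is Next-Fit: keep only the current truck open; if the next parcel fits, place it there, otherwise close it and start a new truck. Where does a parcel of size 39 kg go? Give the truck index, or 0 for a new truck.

5

Next-Fit only looks at truck 5, which has 67 kg free.
39 kg fits there.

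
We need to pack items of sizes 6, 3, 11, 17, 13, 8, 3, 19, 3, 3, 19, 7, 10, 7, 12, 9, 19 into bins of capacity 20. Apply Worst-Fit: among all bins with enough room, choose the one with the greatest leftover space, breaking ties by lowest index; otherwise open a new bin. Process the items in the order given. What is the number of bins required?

10 bins

Put 6 in bin 1; 14 remain.
Put 3 in bin 1; 11 remain.
Put 11 in bin 1; 0 remain.
Put 17 in bin 2; 3 remain.
Put 13 in bin 3; 7 remain.
Put 8 in bin 4; 12 remain.
Put 3 in bin 4; 9 remain.
Put 19 in bin 5; 1 remain.
Put 3 in bin 4; 6 remain.
Put 3 in bin 3; 4 remain.
Put 19 in bin 6; 1 remain.
Put 7 in bin 7; 13 remain.
Put 10 in bin 7; 3 remain.
Put 7 in bin 8; 13 remain.
Put 12 in bin 8; 1 remain.
Put 9 in bin 9; 11 remain.
Put 19 in bin 10; 1 remain.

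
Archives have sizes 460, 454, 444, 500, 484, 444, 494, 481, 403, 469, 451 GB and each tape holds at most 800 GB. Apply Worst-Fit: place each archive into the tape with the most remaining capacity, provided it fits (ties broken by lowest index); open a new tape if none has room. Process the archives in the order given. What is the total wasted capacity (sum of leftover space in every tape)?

3716

460 GB → tape 1 (remaining 340 GB)
454 GB → tape 2 (remaining 346 GB)
444 GB → tape 3 (remaining 356 GB)
500 GB → tape 4 (remaining 300 GB)
484 GB → tape 5 (remaining 316 GB)
444 GB → tape 6 (remaining 356 GB)
494 GB → tape 7 (remaining 306 GB)
481 GB → tape 8 (remaining 319 GB)
403 GB → tape 9 (remaining 397 GB)
469 GB → tape 10 (remaining 331 GB)
451 GB → tape 11 (remaining 349 GB)
11 tapes × 800 GB = 8800 GB; used 5084 GB; unused 3716 GB.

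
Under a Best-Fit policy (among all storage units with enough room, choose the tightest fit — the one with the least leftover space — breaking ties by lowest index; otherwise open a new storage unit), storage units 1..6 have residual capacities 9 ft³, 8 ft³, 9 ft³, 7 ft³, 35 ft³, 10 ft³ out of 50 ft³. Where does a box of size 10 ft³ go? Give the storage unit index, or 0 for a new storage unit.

Storage units with room: storage unit 5 (35 ft³), storage unit 6 (10 ft³).
Tightest fit is storage unit 6 with 10 ft³ free.

6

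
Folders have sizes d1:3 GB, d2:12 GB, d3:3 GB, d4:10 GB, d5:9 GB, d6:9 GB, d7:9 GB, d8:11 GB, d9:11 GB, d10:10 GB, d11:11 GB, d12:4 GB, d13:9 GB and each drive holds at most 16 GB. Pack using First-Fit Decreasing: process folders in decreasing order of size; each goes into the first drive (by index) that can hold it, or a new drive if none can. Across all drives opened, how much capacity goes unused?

Sorted descending: 12, 11, 11, 11, 10, 10, 9, 9, 9, 9, 4, 3, 3.
drive 1: place 12 GB, 4 GB left
drive 2: place 11 GB, 5 GB left
drive 3: place 11 GB, 5 GB left
drive 4: place 11 GB, 5 GB left
drive 5: place 10 GB, 6 GB left
drive 6: place 10 GB, 6 GB left
drive 7: place 9 GB, 7 GB left
drive 8: place 9 GB, 7 GB left
drive 9: place 9 GB, 7 GB left
drive 10: place 9 GB, 7 GB left
drive 1: place 4 GB, 0 GB left
drive 2: place 3 GB, 2 GB left
drive 3: place 3 GB, 2 GB left
10 drives × 16 GB = 160 GB; used 111 GB; unused 49 GB.

49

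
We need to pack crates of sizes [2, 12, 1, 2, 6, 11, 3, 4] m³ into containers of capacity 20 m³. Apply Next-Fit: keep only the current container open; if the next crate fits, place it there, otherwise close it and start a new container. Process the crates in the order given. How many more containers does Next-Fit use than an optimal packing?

Next-Fit: [2,12,1,2] [6,11,3] [4] → 3 containers.
Total size 41 m³; any packing needs at least ⌈41/20⌉ = 3 containers.
So 3 is already optimal.

0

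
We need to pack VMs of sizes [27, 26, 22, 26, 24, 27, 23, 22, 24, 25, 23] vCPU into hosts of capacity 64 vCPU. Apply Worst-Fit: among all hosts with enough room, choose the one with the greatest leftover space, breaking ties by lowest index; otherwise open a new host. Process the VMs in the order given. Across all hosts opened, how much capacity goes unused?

27 vCPU → host 1 (remaining 37 vCPU)
26 vCPU → host 1 (remaining 11 vCPU)
22 vCPU → host 2 (remaining 42 vCPU)
26 vCPU → host 2 (remaining 16 vCPU)
24 vCPU → host 3 (remaining 40 vCPU)
27 vCPU → host 3 (remaining 13 vCPU)
23 vCPU → host 4 (remaining 41 vCPU)
22 vCPU → host 4 (remaining 19 vCPU)
24 vCPU → host 5 (remaining 40 vCPU)
25 vCPU → host 5 (remaining 15 vCPU)
23 vCPU → host 6 (remaining 41 vCPU)
6 hosts × 64 vCPU = 384 vCPU; used 269 vCPU; unused 115 vCPU.

115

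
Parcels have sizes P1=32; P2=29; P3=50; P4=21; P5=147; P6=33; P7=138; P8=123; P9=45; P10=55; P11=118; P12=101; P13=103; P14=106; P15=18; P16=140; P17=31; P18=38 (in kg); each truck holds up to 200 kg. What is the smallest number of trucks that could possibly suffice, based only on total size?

Total size = 32 + 29 + 50 + 21 + 147 + 33 + 138 + 123 + 45 + 55 + 118 + 101 + 103 + 106 + 18 + 140 + 31 + 38 = 1328 kg.
⌈1328 / 200⌉ = 7.

7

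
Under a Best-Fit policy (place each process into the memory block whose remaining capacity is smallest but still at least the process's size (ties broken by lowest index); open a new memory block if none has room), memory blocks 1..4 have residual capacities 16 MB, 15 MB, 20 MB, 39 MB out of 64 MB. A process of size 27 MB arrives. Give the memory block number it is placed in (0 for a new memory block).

4

Memory blocks with room: memory block 4 (39 MB).
Tightest fit is memory block 4 with 39 MB free.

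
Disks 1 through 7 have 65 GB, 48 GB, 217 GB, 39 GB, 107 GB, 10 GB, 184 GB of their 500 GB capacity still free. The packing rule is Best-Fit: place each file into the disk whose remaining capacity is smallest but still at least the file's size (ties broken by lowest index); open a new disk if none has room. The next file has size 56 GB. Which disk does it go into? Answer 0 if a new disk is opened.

Disks with room: disk 1 (65 GB), disk 3 (217 GB), disk 5 (107 GB), disk 7 (184 GB).
Tightest fit is disk 1 with 65 GB free.

1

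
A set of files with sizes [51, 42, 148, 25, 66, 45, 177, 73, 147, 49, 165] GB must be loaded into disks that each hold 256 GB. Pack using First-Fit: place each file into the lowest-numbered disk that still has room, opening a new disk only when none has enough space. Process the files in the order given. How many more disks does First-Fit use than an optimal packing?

First-Fit: [51,42,148] [25,66,45,73] [177,49] [147] [165] → 5 disks.
Total size 988 GB; any packing needs at least ⌈988/256⌉ = 4 disks.
An optimal packing achieves that bound: [177,73] [165,66,25] [148,51,49] [147,45,42] → 4 disks.
Excess: 5 − 4 = 1.

1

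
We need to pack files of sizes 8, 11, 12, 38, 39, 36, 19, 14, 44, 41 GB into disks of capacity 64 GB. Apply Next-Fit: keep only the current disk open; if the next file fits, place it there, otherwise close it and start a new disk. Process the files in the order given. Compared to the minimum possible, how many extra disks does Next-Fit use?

1

Next-Fit: [8,11,12] [38] [39] [36,19] [14,44] [41] → 6 disks.
Total size 262 GB; any packing needs at least ⌈262/64⌉ = 5 disks.
An optimal packing achieves that bound: [44,19] [41,14,8] [39,12,11] [38] [36] → 5 disks.
Excess: 6 − 5 = 1.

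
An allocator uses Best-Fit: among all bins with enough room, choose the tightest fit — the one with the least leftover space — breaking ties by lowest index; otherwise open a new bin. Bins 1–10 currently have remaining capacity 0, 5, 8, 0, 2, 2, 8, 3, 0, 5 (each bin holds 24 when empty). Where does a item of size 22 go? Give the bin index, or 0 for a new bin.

No bin has ≥ 22 free, so a new bin is opened.

0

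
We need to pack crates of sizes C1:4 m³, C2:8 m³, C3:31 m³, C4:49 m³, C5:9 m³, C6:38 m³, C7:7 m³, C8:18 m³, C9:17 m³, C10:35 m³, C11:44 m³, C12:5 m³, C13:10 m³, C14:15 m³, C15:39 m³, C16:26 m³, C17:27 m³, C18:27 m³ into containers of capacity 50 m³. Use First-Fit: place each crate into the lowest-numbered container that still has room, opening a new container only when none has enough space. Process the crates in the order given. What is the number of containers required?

10

C1 (4 m³) → container 1 (remaining 46 m³)
C2 (8 m³) → container 1 (remaining 38 m³)
C3 (31 m³) → container 1 (remaining 7 m³)
C4 (49 m³) → container 2 (remaining 1 m³)
C5 (9 m³) → container 3 (remaining 41 m³)
C6 (38 m³) → container 3 (remaining 3 m³)
C7 (7 m³) → container 1 (remaining 0 m³)
C8 (18 m³) → container 4 (remaining 32 m³)
C9 (17 m³) → container 4 (remaining 15 m³)
C10 (35 m³) → container 5 (remaining 15 m³)
C11 (44 m³) → container 6 (remaining 6 m³)
C12 (5 m³) → container 4 (remaining 10 m³)
C13 (10 m³) → container 4 (remaining 0 m³)
C14 (15 m³) → container 5 (remaining 0 m³)
C15 (39 m³) → container 7 (remaining 11 m³)
C16 (26 m³) → container 8 (remaining 24 m³)
C17 (27 m³) → container 9 (remaining 23 m³)
C18 (27 m³) → container 10 (remaining 23 m³)
Final containers: [4,8,31,7] [49] [9,38] [18,17,5,10] [35,15] [44] [39] [26] [27] [27].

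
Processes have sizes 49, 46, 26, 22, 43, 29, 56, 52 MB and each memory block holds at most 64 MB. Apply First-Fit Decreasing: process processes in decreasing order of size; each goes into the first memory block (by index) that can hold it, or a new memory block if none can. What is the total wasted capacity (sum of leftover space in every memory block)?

Sorted descending: 56, 52, 49, 46, 43, 29, 26, 22.
memory block 1: place 56 MB, 8 MB left
memory block 2: place 52 MB, 12 MB left
memory block 3: place 49 MB, 15 MB left
memory block 4: place 46 MB, 18 MB left
memory block 5: place 43 MB, 21 MB left
memory block 6: place 29 MB, 35 MB left
memory block 6: place 26 MB, 9 MB left
memory block 7: place 22 MB, 42 MB left
7 memory blocks × 64 MB = 448 MB; used 323 MB; unused 125 MB.

125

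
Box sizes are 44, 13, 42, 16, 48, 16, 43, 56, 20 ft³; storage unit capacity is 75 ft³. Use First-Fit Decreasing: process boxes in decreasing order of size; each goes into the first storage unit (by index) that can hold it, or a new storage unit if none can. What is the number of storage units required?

Sorted descending: 56, 48, 44, 43, 42, 20, 16, 16, 13.
Put 56 ft³ in storage unit 1; 19 ft³ remain.
Put 48 ft³ in storage unit 2; 27 ft³ remain.
Put 44 ft³ in storage unit 3; 31 ft³ remain.
Put 43 ft³ in storage unit 4; 32 ft³ remain.
Put 42 ft³ in storage unit 5; 33 ft³ remain.
Put 20 ft³ in storage unit 2; 7 ft³ remain.
Put 16 ft³ in storage unit 1; 3 ft³ remain.
Put 16 ft³ in storage unit 3; 15 ft³ remain.
Put 13 ft³ in storage unit 3; 2 ft³ remain.
Final storage units: [56,16] [48,20] [44,16,13] [43] [42].

5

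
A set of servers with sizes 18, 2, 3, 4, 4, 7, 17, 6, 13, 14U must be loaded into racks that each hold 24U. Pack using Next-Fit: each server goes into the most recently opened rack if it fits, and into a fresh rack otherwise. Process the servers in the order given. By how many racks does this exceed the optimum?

1

Next-Fit: [18,2,3] [4,4,7] [17,6] [13] [14] → 5 racks.
Total size 88U; any packing needs at least ⌈88/24⌉ = 4 racks.
An optimal packing achieves that bound: [18,6] [17,7] [14,4,4,2] [13,3] → 4 racks.
Excess: 5 − 4 = 1.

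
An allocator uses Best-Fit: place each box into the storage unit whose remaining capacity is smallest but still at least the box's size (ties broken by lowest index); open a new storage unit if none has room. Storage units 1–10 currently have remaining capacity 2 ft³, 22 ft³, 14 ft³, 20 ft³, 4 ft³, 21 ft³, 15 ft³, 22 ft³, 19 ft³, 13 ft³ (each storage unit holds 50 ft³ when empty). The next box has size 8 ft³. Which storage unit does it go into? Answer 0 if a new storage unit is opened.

Storage units with room: storage unit 2 (22 ft³), storage unit 3 (14 ft³), storage unit 4 (20 ft³), storage unit 6 (21 ft³), storage unit 7 (15 ft³), storage unit 8 (22 ft³), storage unit 9 (19 ft³), storage unit 10 (13 ft³).
Tightest fit is storage unit 10 with 13 ft³ free.

10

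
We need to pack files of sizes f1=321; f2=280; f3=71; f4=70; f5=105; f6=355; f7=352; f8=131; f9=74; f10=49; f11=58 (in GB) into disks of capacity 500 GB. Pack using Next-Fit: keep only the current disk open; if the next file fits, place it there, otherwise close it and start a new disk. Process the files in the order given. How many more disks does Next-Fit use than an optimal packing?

1

Next-Fit: [321] [280,71,70] [105,355] [352,131] [74,49,58] → 5 disks.
Total size 1866 GB; any packing needs at least ⌈1866/500⌉ = 4 disks.
An optimal packing achieves that bound: [355,131] [352,105] [321,74,71] [280,70,58,49] → 4 disks.
Excess: 5 − 4 = 1.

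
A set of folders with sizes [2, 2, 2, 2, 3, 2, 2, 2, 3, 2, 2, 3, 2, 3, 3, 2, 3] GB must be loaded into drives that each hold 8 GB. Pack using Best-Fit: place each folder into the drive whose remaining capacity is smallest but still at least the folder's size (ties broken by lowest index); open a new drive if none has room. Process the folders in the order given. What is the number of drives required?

6

2 GB → drive 1 (remaining 6 GB)
2 GB → drive 1 (remaining 4 GB)
2 GB → drive 1 (remaining 2 GB)
2 GB → drive 1 (remaining 0 GB)
3 GB → drive 2 (remaining 5 GB)
2 GB → drive 2 (remaining 3 GB)
2 GB → drive 2 (remaining 1 GB)
2 GB → drive 3 (remaining 6 GB)
3 GB → drive 3 (remaining 3 GB)
2 GB → drive 3 (remaining 1 GB)
2 GB → drive 4 (remaining 6 GB)
3 GB → drive 4 (remaining 3 GB)
2 GB → drive 4 (remaining 1 GB)
3 GB → drive 5 (remaining 5 GB)
3 GB → drive 5 (remaining 2 GB)
2 GB → drive 5 (remaining 0 GB)
3 GB → drive 6 (remaining 5 GB)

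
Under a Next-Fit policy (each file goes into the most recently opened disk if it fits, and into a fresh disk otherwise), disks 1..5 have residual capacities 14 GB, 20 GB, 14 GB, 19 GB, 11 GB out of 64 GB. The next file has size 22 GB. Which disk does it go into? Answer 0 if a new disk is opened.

Next-Fit only looks at disk 5, which has 11 GB free.
22 GB does not fit, so a new disk is opened.

0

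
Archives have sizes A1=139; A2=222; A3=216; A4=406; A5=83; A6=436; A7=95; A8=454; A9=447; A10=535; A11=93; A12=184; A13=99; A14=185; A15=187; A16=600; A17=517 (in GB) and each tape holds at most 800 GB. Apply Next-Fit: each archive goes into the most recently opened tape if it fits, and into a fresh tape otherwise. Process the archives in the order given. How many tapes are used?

A1 (139 GB) → tape 1 (remaining 661 GB)
A2 (222 GB) → tape 1 (remaining 439 GB)
A3 (216 GB) → tape 1 (remaining 223 GB)
A4 (406 GB) → tape 2 (remaining 394 GB)
A5 (83 GB) → tape 2 (remaining 311 GB)
A6 (436 GB) → tape 3 (remaining 364 GB)
A7 (95 GB) → tape 3 (remaining 269 GB)
A8 (454 GB) → tape 4 (remaining 346 GB)
A9 (447 GB) → tape 5 (remaining 353 GB)
A10 (535 GB) → tape 6 (remaining 265 GB)
A11 (93 GB) → tape 6 (remaining 172 GB)
A12 (184 GB) → tape 7 (remaining 616 GB)
A13 (99 GB) → tape 7 (remaining 517 GB)
A14 (185 GB) → tape 7 (remaining 332 GB)
A15 (187 GB) → tape 7 (remaining 145 GB)
A16 (600 GB) → tape 8 (remaining 200 GB)
A17 (517 GB) → tape 9 (remaining 283 GB)

9 tapes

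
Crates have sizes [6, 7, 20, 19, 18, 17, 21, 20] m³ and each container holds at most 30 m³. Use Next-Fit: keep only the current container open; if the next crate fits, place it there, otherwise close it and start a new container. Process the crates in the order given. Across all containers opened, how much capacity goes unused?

82

container 1: place 6 m³, 24 m³ left
container 1: place 7 m³, 17 m³ left
container 2: place 20 m³, 10 m³ left
container 3: place 19 m³, 11 m³ left
container 4: place 18 m³, 12 m³ left
container 5: place 17 m³, 13 m³ left
container 6: place 21 m³, 9 m³ left
container 7: place 20 m³, 10 m³ left
7 containers × 30 m³ = 210 m³; used 128 m³; unused 82 m³.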